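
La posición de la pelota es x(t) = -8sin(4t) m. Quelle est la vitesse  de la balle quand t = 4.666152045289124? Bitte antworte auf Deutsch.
Um dies zu lösen, müssen wir 1 Ableitung unserer Gleichung für die Position x(t) = -8·sin(4·t) nehmen. Mit d/dt von x(t) finden wir v(t) = -32·cos(4·t). Mit v(t) = -32·cos(4·t) und Einsetzen von t = 4.666152045289124, finden wir v = -31.4542675924327.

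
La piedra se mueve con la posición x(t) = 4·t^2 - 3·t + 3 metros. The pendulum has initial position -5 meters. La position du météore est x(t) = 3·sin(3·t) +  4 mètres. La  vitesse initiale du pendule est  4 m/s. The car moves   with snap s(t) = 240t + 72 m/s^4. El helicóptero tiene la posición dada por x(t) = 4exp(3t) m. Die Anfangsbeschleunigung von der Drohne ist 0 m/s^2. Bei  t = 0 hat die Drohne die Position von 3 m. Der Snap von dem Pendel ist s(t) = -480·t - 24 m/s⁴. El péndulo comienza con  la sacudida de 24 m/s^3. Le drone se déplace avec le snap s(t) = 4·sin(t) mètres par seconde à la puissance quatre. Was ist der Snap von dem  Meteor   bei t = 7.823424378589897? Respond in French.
En partant de la position x(t) = 3·sin(3·t) + 4, nous prenons 4 dérivées. En dérivant la position, nous obtenons la vitesse: v(t) = 9·cos(3·t). La dérivée de la vitesse donne l'accélération: a(t) = -27·sin(3·t). La dérivée de l'accélération donne le jerk: j(t) = -81·cos(3·t). En prenant d/dt de j(t), nous trouvons s(t) = 243·sin(3·t). En utilisant s(t) = 243·sin(3·t) et en substituant t = 7.823424378589897, nous trouvons s = -241.979663757164.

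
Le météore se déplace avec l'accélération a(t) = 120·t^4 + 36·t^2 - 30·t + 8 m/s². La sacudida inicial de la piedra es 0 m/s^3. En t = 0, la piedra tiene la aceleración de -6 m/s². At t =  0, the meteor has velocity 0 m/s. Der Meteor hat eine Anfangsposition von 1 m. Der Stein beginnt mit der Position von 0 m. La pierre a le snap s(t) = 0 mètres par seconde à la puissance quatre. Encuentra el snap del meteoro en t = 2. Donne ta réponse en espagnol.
Para resolver esto, necesitamos tomar 2 derivadas de nuestra ecuación de la aceleración a(t) = 120·t^4 + 36·t^2 - 30·t + 8. Tomando d/dt de a(t), encontramos j(t) = 480·t^3 + 72·t - 30. Tomando d/dt de j(t), encontramos s(t) = 1440·t^2 + 72. De la ecuación del snap s(t) = 1440·t^2 + 72, sustituimos t = 2 para obtener s = 5832.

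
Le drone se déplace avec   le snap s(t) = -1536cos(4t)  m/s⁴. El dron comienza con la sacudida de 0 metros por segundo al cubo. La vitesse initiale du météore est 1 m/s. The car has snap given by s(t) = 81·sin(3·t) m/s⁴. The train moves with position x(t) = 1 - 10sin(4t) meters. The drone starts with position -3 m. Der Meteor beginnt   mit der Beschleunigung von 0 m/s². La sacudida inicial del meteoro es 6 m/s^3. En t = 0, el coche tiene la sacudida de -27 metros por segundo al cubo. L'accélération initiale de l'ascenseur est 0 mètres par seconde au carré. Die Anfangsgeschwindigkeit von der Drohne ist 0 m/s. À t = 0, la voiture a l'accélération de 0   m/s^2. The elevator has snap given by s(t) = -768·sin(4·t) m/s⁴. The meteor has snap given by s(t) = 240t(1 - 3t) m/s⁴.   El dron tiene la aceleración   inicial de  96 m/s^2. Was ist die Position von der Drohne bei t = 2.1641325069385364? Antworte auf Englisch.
Starting from snap s(t) = -1536·cos(4·t), we take 4 integrals. The integral of snap, with j(0) = 0, gives jerk: j(t) = -384·sin(4·t). Taking ∫j(t)dt and applying a(0) = 96, we find a(t) = 96·cos(4·t). Finding the integral of a(t) and using v(0) = 0: v(t) = 24·sin(4·t). Finding the antiderivative of v(t) and using x(0) = -3: x(t) = 3 - 6·cos(4·t). Using x(t) = 3 - 6·cos(4·t) and substituting t = 2.1641325069385364, we find x = 7.31477545593992.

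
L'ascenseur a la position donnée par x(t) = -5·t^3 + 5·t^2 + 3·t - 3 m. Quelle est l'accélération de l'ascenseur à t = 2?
Nous devons dériver notre équation de la position x(t) = -5·t^3 + 5·t^2 + 3·t - 3 2 fois. La dérivée de la position donne la vitesse: v(t) = -15·t^2 + 10·t + 3. En dérivant la vitesse, nous obtenons l'accélération: a(t) = 10 - 30·t. De l'équation de l'accélération a(t) = 10 - 30·t, nous substituons t = 2 pour obtenir a = -50.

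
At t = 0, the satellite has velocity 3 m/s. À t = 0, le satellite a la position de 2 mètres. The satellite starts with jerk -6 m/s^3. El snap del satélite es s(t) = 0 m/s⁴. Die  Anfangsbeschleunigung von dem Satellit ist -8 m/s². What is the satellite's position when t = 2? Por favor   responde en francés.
Nous devons trouver la primitive de notre équation du snap s(t) = 0 4 fois. L'intégrale du snap est le jerk. En utilisant j(0) = -6, nous obtenons j(t) = -6. En prenant ∫j(t)dt et en appliquant a(0) = -8, nous trouvons a(t) = -6·t - 8. En prenant ∫a(t)dt et en appliquant v(0) = 3, nous trouvons v(t) = -3·t^2 - 8·t + 3. La primitive de la vitesse est la position. En utilisant x(0) = 2, nous obtenons x(t) = -t^3 - 4·t^2 + 3·t + 2. De l'équation de la position x(t) = -t^3 - 4·t^2 + 3·t + 2, nous substituons t = 2 pour obtenir x = -16.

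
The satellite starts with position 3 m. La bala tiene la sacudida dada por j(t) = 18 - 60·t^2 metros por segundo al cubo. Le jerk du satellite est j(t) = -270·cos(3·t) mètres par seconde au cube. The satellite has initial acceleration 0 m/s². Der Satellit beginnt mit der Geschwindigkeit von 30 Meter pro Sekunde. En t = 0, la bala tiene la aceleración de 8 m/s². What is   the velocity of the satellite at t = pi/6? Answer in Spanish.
Para resolver esto, necesitamos tomar 2 antiderivadas de nuestra ecuación de la sacudida j(t) = -270·cos(3·t). Tomando ∫j(t)dt y aplicando a(0) = 0, encontramos a(t) = -90·sin(3·t). La antiderivada de la aceleración es la velocidad. Usando v(0) = 30, obtenemos v(t) = 30·cos(3·t). Usando v(t) = 30·cos(3·t) y sustituyendo t = pi/6, encontramos v = 0.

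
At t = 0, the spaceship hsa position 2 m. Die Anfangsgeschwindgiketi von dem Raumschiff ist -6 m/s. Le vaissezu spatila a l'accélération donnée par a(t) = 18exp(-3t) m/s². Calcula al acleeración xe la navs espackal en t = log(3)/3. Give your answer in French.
De l'équation de l'accélération a(t) = 18·exp(-3·t), nous substituons t = log(3)/3 pour obtenir a = 6.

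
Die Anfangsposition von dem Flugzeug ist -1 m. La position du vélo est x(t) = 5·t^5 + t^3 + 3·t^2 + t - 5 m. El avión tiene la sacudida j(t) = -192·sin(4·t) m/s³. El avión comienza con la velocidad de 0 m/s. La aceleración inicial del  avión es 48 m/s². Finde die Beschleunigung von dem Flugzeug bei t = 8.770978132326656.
Um dies zu lösen, müssen wir 1 Stammfunktion unserer Gleichung für den Ruck j(t) = -192·sin(4·t) finden. Durch Integration von dem Ruck und Verwendung der Anfangsbedingung a(0) = 48, erhalten wir a(t) = 48·cos(4·t). Mit a(t) = 48·cos(4·t) und Einsetzen von t = 8.770978132326656, finden wir a = -41.5019876084989.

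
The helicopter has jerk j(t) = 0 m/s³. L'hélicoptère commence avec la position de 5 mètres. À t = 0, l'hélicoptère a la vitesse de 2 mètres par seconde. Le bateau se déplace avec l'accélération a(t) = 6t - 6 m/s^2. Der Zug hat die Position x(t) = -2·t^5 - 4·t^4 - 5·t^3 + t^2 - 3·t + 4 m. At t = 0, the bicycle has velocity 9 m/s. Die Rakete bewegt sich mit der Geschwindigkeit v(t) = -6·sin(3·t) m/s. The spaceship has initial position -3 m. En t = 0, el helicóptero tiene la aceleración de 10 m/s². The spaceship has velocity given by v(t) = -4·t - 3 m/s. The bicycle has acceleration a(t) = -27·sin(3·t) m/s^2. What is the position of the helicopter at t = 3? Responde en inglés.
To solve this, we need to take 3 integrals of our jerk equation j(t) = 0. Taking ∫j(t)dt and applying a(0) = 10, we find a(t) = 10. The antiderivative of acceleration, with v(0) = 2, gives velocity: v(t) = 10·t + 2. Finding the integral of v(t) and using x(0) = 5: x(t) = 5·t^2 + 2·t + 5. Using x(t) = 5·t^2 + 2·t + 5 and substituting t = 3, we find x = 56.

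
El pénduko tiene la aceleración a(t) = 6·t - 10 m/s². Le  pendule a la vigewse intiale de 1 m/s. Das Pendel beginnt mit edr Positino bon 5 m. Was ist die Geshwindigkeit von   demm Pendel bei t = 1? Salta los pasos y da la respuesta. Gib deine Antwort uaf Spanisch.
v(1) = -6.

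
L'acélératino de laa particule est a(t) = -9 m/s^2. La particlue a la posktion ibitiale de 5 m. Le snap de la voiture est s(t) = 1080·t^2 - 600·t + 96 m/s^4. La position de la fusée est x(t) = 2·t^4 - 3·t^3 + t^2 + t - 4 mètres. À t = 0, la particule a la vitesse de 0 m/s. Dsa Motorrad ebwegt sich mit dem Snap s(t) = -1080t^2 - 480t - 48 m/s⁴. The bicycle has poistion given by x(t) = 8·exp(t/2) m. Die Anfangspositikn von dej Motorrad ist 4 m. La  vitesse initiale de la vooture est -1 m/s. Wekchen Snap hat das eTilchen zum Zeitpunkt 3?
Ausgehend von der Beschleunigung a(t) = -9, nehmen wir 2 Ableitungen. Mit d/dt von a(t) finden wir j(t) = 0. Die Ableitung von dem Ruck ergibt den Snap: s(t) = 0. Wir haben den Snap s(t) = 0. Durch Einsetzen von t = 3: s(3) = 0.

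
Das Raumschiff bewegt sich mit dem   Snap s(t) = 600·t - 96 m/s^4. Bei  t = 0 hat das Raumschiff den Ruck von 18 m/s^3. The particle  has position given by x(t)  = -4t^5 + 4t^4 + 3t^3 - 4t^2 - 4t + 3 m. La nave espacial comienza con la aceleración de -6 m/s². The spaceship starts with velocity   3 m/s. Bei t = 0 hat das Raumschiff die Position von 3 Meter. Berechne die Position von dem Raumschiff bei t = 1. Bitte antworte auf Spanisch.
Para resolver esto, necesitamos tomar 4 antiderivadas de nuestra ecuación del snap s(t) = 600·t - 96. Integrando el snap y usando la condición inicial j(0) = 18, obtenemos j(t) = 300·t^2 - 96·t + 18. La antiderivada de la sacudida, con a(0) = -6, da la aceleración: a(t) = 100·t^3 - 48·t^2 + 18·t - 6. Tomando ∫a(t)dt y aplicando v(0) = 3, encontramos v(t) = 25·t^4 - 16·t^3 + 9·t^2 - 6·t + 3. Tomando ∫v(t)dt y aplicando x(0) = 3, encontramos x(t) = 5·t^5 - 4·t^4 + 3·t^3 - 3·t^2 + 3·t + 3. Usando x(t) = 5·t^5 - 4·t^4 + 3·t^3 - 3·t^2 + 3·t + 3 y sustituyendo t = 1, encontramos x = 7.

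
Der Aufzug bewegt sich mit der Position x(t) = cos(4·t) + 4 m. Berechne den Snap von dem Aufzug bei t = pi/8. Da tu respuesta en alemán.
Wir müssen unsere Gleichung für die Position x(t) = cos(4·t) + 4 4-mal ableiten. Mit d/dt von x(t) finden wir v(t) = -4·sin(4·t). Die Ableitung von der Geschwindigkeit ergibt die Beschleunigung: a(t) = -16·cos(4·t). Durch Ableiten von der Beschleunigung erhalten wir den Ruck: j(t) = 64·sin(4·t). Mit d/dt von j(t) finden wir s(t) = 256·cos(4·t). Wir haben den Snap s(t) = 256·cos(4·t). Durch Einsetzen von t = pi/8: s(pi/8) = 0.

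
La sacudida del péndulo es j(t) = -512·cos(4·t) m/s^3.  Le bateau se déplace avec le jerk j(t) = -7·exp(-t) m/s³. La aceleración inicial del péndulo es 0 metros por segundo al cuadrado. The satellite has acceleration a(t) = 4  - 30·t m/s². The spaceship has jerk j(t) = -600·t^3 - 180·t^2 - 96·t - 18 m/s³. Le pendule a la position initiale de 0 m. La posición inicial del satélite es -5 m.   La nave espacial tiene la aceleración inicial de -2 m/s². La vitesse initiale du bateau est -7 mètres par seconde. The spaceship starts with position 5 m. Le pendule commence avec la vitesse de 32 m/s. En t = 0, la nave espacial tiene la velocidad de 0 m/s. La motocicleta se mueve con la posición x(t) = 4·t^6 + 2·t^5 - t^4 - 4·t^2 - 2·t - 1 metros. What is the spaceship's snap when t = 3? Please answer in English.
To solve this, we need to take 1 derivative of our jerk equation j(t) = -600·t^3 - 180·t^2 - 96·t - 18. Differentiating jerk, we get snap: s(t) = -1800·t^2 - 360·t - 96. Using s(t) = -1800·t^2 - 360·t - 96 and substituting t = 3, we find s = -17376.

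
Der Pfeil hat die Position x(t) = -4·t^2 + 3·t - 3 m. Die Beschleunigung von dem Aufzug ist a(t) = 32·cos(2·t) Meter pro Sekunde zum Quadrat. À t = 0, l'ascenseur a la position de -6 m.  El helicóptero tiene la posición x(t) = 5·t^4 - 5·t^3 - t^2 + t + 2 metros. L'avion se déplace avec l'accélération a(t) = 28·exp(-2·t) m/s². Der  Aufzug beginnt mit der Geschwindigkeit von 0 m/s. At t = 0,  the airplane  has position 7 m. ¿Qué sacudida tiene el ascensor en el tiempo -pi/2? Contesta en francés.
Pour résoudre ceci, nous devons prendre 1 dérivée de notre équation de l'accélération a(t) = 32·cos(2·t). En prenant d/dt de a(t), nous trouvons j(t) = -64·sin(2·t). De l'équation du jerk j(t) = -64·sin(2·t), nous substituons t = -pi/2 pour obtenir j = 0.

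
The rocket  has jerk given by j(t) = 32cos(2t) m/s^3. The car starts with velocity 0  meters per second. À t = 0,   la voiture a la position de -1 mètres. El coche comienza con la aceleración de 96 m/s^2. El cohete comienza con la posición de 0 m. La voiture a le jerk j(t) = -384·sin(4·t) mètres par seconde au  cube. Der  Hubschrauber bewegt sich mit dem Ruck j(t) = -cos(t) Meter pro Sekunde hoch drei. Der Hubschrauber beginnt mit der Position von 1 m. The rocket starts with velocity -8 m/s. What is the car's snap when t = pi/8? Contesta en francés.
En partant du jerk j(t) = -384·sin(4·t), nous prenons 1 dérivée. En dérivant le jerk, nous obtenons le snap: s(t) = -1536·cos(4·t). De l'équation du snap s(t) = -1536·cos(4·t), nous substituons t = pi/8 pour obtenir s = 0.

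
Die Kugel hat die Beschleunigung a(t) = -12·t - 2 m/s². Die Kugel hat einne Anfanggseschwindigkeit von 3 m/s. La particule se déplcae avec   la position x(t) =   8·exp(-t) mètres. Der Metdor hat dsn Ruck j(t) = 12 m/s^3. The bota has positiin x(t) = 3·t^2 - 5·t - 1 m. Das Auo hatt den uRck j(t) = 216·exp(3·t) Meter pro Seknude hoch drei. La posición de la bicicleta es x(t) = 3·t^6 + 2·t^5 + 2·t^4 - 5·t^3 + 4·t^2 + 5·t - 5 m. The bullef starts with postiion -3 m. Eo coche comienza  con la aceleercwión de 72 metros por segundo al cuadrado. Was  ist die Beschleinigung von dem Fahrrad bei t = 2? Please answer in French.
Nous devons dériver notre équation de la position x(t) = 3·t^6 + 2·t^5 + 2·t^4 - 5·t^3 + 4·t^2 + 5·t - 5 2 fois. En dérivant la position, nous obtenons la vitesse: v(t) = 18·t^5 + 10·t^4 + 8·t^3 - 15·t^2 + 8·t + 5. En prenant d/dt de v(t), nous trouvons a(t) = 90·t^4 + 40·t^3 + 24·t^2 - 30·t + 8. En utilisant a(t) = 90·t^4 + 40·t^3 + 24·t^2 - 30·t + 8 et en substituant t = 2, nous trouvons a = 1804.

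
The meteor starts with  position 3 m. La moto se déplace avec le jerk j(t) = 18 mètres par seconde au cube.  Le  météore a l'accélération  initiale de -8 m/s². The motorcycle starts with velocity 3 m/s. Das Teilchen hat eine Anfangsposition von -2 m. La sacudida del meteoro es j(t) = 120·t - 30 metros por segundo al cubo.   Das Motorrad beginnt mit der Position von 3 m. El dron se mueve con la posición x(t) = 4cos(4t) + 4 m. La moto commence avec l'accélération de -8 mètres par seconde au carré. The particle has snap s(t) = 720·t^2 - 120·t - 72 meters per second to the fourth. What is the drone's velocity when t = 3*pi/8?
Starting from position x(t) = 4·cos(4·t) + 4, we take 1 derivative. Differentiating position, we get velocity: v(t) = -16·sin(4·t). Using v(t) = -16·sin(4·t) and substituting t = 3*pi/8, we find v = 16.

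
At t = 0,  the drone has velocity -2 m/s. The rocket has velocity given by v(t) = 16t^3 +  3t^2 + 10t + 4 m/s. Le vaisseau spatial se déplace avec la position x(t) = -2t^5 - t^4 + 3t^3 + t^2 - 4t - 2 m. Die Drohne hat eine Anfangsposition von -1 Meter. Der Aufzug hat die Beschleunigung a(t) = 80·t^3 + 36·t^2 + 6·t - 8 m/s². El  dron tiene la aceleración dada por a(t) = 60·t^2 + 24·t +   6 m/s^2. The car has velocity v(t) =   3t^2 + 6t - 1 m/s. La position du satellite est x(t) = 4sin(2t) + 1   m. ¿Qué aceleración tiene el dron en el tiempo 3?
Usando a(t) = 60·t^2 + 24·t + 6 y sustituyendo t = 3, encontramos a = 618.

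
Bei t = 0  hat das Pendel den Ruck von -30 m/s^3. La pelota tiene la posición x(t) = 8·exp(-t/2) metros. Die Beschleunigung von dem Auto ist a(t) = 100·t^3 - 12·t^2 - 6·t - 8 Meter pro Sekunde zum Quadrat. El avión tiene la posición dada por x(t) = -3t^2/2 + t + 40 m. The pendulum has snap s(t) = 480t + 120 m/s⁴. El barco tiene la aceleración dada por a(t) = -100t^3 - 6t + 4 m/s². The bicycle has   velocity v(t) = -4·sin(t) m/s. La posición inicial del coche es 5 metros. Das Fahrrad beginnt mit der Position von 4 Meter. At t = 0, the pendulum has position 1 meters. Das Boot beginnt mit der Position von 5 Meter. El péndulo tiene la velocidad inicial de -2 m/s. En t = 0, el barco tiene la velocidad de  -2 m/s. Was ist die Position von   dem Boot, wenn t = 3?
Um dies zu lösen, müssen wir 2 Integrale unserer Gleichung für die Beschleunigung a(t) = -100·t^3 - 6·t + 4 finden. Das Integral von der Beschleunigung, mit v(0) = -2, ergibt die Geschwindigkeit: v(t) = -25·t^4 - 3·t^2 + 4·t - 2. Mit ∫v(t)dt und Anwendung von x(0) = 5, finden wir x(t) = -5·t^5 - t^3 + 2·t^2 - 2·t + 5. Mit x(t) = -5·t^5 - t^3 + 2·t^2 - 2·t + 5 und Einsetzen von t = 3, finden wir x = -1225.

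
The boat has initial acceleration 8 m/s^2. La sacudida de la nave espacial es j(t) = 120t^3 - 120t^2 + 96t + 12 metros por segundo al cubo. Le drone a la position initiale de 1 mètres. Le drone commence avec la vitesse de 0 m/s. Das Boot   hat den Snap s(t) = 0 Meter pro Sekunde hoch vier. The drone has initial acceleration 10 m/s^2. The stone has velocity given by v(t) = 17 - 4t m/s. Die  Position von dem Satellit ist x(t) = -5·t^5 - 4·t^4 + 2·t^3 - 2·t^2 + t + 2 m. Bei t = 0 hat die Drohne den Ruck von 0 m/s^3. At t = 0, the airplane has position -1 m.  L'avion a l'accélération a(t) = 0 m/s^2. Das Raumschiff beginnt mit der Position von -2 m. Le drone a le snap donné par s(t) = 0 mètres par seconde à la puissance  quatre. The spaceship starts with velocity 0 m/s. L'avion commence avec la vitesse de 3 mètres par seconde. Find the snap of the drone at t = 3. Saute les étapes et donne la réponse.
s(3) = 0.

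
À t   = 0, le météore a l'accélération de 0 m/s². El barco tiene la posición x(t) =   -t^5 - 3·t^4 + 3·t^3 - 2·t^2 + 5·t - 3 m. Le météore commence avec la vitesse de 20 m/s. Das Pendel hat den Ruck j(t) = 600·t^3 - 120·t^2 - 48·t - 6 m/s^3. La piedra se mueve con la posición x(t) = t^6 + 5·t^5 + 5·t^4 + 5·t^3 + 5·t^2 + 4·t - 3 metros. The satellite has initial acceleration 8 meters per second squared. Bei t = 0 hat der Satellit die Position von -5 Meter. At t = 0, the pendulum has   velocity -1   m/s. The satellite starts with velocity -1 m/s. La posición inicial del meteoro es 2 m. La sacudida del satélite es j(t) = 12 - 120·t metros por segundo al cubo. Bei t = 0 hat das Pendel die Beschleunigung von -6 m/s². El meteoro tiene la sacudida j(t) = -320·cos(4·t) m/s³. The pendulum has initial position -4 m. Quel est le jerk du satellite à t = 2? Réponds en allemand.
Mit j(t) = 12 - 120·t und Einsetzen von t = 2, finden wir j = -228.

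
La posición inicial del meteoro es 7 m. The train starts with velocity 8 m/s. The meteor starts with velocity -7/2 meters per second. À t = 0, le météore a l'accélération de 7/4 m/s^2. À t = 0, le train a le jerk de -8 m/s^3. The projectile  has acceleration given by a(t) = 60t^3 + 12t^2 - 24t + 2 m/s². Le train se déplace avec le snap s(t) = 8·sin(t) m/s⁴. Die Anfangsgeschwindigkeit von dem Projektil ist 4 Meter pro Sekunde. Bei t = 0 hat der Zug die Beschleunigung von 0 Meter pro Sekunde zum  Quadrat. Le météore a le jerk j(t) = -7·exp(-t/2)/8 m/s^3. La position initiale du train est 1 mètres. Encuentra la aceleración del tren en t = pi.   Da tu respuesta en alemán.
Ausgehend von dem Snap s(t) = 8·sin(t), nehmen wir 2 Integrale. Das Integral von dem Snap, mit j(0) = -8, ergibt den Ruck: j(t) = -8·cos(t). Durch Integration von dem Ruck und Verwendung der Anfangsbedingung a(0) = 0, erhalten wir a(t) = -8·sin(t). Wir haben die Beschleunigung a(t) = -8·sin(t). Durch Einsetzen von t = pi: a(pi) = 0.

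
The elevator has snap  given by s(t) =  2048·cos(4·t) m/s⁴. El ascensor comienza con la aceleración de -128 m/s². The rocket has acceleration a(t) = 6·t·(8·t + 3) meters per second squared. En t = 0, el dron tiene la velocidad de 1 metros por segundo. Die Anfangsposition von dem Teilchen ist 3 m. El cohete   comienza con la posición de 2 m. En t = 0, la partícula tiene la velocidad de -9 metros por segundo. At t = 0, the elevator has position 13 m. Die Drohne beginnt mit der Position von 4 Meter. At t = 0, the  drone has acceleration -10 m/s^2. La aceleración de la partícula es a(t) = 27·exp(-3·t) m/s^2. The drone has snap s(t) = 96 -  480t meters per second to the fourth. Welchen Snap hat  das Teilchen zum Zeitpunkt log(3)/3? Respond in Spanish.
Debemos derivar nuestra ecuación de la aceleración a(t) = 27·exp(-3·t) 2 veces. La derivada de la aceleración da la sacudida: j(t) = -81·exp(-3·t). La derivada de la sacudida da el snap: s(t) = 243·exp(-3·t). Usando s(t) = 243·exp(-3·t) y sustituyendo t = log(3)/3, encontramos s = 81.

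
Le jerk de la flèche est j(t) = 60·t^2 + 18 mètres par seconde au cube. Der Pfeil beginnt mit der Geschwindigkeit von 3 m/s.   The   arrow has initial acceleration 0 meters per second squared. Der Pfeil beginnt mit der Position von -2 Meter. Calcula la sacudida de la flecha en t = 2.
De la ecuación de la sacudida j(t) = 60·t^2 + 18, sustituimos t = 2 para obtener j = 258.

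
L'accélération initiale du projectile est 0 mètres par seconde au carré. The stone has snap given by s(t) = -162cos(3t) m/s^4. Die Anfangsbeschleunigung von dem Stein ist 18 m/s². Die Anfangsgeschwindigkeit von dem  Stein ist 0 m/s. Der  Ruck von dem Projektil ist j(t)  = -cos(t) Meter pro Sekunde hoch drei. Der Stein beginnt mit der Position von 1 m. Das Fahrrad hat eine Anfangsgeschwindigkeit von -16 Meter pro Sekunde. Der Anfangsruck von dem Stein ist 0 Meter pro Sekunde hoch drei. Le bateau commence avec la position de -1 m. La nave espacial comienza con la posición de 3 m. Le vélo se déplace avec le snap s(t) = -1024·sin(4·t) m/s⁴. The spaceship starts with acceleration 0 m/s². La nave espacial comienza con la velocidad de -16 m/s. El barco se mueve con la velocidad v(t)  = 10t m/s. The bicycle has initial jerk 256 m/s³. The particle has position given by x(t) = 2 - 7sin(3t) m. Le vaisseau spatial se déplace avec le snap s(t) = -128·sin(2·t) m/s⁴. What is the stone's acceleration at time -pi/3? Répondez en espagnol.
Necesitamos integrar nuestra ecuación del snap s(t) = -162·cos(3·t) 2 veces. Tomando ∫s(t)dt y aplicando j(0) = 0, encontramos j(t) = -54·sin(3·t). Integrando la sacudida y usando la condición inicial a(0) = 18, obtenemos a(t) = 18·cos(3·t). Tenemos la aceleración a(t) = 18·cos(3·t). Sustituyendo t = -pi/3: a(-pi/3) = -18.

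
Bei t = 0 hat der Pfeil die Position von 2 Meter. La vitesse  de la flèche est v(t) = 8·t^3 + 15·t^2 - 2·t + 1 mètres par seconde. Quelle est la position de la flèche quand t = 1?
Nous devons trouver l'intégrale de notre équation de la vitesse v(t) = 8·t^3 + 15·t^2 - 2·t + 1 1 fois. En prenant ∫v(t)dt et en appliquant x(0) = 2, nous trouvons x(t) = 2·t^4 + 5·t^3 - t^2 + t + 2. En utilisant x(t) = 2·t^4 + 5·t^3 - t^2 + t + 2 et en substituant t = 1, nous trouvons x = 9.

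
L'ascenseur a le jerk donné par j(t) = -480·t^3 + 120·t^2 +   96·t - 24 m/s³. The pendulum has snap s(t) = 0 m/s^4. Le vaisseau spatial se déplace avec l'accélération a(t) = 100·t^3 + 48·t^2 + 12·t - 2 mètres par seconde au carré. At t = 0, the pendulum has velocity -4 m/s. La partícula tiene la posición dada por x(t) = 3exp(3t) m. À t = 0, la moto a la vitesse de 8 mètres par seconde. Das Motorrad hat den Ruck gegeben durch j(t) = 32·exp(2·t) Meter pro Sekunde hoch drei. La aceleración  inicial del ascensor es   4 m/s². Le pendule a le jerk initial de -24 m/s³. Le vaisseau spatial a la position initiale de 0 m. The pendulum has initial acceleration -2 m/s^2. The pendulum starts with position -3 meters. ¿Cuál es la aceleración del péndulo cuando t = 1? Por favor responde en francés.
Nous devons trouver la primitive de notre équation du snap s(t) = 0 2 fois. La primitive du snap est le jerk. En utilisant j(0) = -24, nous obtenons j(t) = -24. L'intégrale du jerk, avec a(0) = -2, donne l'accélération: a(t) = -24·t - 2. En utilisant a(t) = -24·t - 2 et en substituant t = 1, nous trouvons a = -26.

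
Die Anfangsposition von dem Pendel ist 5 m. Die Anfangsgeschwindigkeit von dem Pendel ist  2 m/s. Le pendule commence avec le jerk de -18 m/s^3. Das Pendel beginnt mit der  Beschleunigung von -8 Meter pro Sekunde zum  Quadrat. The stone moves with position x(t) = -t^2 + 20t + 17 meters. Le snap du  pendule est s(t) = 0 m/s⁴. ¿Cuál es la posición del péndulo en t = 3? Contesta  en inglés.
Starting from snap s(t) = 0, we take 4 antiderivatives. The integral of snap, with j(0) = -18, gives jerk: j(t) = -18. The antiderivative of jerk, with a(0) = -8, gives acceleration: a(t) = -18·t - 8. Finding the antiderivative of a(t) and using v(0) = 2: v(t) = -9·t^2 - 8·t + 2. The integral of velocity is position. Using x(0) = 5, we get x(t) = -3·t^3 - 4·t^2 + 2·t + 5. From the given position equation x(t) = -3·t^3 - 4·t^2 + 2·t + 5, we substitute t = 3 to get x = -106.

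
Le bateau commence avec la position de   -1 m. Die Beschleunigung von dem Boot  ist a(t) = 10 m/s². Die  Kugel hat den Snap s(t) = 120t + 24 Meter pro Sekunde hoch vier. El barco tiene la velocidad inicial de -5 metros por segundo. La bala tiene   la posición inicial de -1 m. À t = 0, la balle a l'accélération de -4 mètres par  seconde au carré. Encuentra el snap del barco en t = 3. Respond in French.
En partant de l'accélération a(t) = 10, nous prenons 2 dérivées. En dérivant l'accélération, nous obtenons le jerk: j(t) = 0. En dérivant le jerk, nous obtenons le snap: s(t) = 0. De l'équation du snap s(t) = 0, nous substituons t = 3 pour obtenir s = 0.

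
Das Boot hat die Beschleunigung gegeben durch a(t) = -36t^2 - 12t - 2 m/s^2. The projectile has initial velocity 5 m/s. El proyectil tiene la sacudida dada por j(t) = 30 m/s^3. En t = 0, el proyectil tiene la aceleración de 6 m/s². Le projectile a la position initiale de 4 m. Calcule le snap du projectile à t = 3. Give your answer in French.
En partant du jerk j(t) = 30, nous prenons 1 dérivée. La dérivée du jerk donne le snap: s(t) = 0. Nous avons le snap s(t) = 0. En substituant t = 3: s(3) = 0.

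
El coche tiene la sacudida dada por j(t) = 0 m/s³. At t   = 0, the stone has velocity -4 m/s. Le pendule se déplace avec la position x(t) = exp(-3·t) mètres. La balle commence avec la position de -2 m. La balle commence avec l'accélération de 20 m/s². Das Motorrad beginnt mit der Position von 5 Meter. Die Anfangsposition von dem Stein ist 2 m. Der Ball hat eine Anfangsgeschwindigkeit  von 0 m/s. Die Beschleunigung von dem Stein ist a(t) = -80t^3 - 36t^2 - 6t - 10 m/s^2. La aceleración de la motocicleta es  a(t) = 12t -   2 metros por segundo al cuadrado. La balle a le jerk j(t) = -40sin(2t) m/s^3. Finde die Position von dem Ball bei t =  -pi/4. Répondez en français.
En partant du jerk j(t) = -40·sin(2·t), nous prenons 3 primitives. L'intégrale du jerk est l'accélération. En utilisant a(0) = 20, nous obtenons a(t) = 20·cos(2·t). La primitive de l'accélération est la vitesse. En utilisant v(0) = 0, nous obtenons v(t) = 10·sin(2·t). La primitive de la vitesse, avec x(0) = -2, donne la position: x(t) = 3 - 5·cos(2·t). En utilisant x(t) = 3 - 5·cos(2·t) et en substituant t = -pi/4, nous trouvons x = 3.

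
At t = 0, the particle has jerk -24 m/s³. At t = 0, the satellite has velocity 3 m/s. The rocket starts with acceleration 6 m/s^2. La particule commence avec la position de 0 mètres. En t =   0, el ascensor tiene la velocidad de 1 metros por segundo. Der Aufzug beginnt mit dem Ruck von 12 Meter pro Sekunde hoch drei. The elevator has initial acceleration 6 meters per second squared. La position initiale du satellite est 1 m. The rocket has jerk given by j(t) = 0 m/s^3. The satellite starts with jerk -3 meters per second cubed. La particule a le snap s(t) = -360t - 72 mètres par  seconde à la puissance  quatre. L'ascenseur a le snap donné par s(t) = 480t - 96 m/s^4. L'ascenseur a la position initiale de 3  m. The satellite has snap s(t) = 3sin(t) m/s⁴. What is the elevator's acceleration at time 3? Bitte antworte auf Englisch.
We must find the integral of our snap equation s(t) = 480·t - 96 2 times. The integral of snap is jerk. Using j(0) = 12, we get j(t) = 240·t^2 - 96·t + 12. Finding the antiderivative of j(t) and using a(0) = 6: a(t) = 80·t^3 - 48·t^2 + 12·t + 6. We have acceleration a(t) = 80·t^3 - 48·t^2 + 12·t + 6. Substituting t = 3: a(3) = 1770.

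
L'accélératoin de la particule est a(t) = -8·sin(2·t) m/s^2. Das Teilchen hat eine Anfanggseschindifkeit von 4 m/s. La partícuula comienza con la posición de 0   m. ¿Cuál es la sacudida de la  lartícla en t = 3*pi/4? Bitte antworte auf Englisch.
We must differentiate our acceleration equation a(t) = -8·sin(2·t) 1 time. Taking d/dt of a(t), we find j(t) = -16·cos(2·t). From the given jerk equation j(t) = -16·cos(2·t), we substitute t = 3*pi/4 to get j = 0.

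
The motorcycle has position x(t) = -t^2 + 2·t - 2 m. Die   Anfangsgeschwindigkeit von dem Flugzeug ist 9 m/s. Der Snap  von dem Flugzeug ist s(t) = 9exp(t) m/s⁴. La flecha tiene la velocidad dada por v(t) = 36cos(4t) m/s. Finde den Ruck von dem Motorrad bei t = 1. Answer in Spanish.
Debemos derivar nuestra ecuación de la posición x(t) = -t^2 + 2·t - 2 3 veces. La derivada de la posición da la velocidad: v(t) = 2 - 2·t. La derivada de la velocidad da la aceleración: a(t) = -2. Derivando la aceleración, obtenemos la sacudida: j(t) = 0. De la ecuación de la sacudida j(t) = 0, sustituimos t = 1 para obtener j = 0.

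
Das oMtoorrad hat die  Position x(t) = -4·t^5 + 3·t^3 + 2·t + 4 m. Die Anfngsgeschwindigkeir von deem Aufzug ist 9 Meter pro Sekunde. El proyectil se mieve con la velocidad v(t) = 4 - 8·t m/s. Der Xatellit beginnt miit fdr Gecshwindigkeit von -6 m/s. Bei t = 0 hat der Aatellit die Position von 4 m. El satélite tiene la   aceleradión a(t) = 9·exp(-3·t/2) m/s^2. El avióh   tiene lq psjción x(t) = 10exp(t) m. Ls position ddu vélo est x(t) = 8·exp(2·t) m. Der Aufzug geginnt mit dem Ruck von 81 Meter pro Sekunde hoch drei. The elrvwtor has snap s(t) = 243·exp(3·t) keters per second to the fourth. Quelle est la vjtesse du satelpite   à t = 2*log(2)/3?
Nous devons trouver la primitive de notre équation de l'accélération a(t) = 9·exp(-3·t/2) 1 fois. En intégrant l'accélération et en utilisant la condition initiale v(0) = -6, nous obtenons v(t) = -6·exp(-3·t/2). Nous avons la vitesse v(t) = -6·exp(-3·t/2). En substituant t = 2*log(2)/3: v(2*log(2)/3) = -3.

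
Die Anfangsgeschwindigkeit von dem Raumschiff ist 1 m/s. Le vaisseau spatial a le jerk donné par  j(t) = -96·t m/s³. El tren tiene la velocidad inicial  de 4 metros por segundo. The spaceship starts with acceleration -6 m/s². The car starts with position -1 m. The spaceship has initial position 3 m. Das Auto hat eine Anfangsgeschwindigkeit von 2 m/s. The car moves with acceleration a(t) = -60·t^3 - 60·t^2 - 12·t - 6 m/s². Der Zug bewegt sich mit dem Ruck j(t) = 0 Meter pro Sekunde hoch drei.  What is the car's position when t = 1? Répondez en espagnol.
Para resolver esto, necesitamos tomar 2 integrales de nuestra ecuación de la aceleración a(t) = -60·t^3 - 60·t^2 - 12·t - 6. Tomando ∫a(t)dt y aplicando v(0) = 2, encontramos v(t) = -15·t^4 - 20·t^3 - 6·t^2 - 6·t + 2. La integral de la velocidad es la posición. Usando x(0) = -1, obtenemos x(t) = -3·t^5 - 5·t^4 - 2·t^3 - 3·t^2 + 2·t - 1. De la ecuación de la posición x(t) = -3·t^5 - 5·t^4 - 2·t^3 - 3·t^2 + 2·t - 1, sustituimos t = 1 para obtener x = -12.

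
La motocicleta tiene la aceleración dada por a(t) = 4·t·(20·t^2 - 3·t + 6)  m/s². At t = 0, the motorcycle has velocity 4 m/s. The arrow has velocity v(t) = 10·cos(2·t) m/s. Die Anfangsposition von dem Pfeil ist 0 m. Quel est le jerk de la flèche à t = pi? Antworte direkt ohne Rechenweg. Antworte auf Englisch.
j(pi) = -40.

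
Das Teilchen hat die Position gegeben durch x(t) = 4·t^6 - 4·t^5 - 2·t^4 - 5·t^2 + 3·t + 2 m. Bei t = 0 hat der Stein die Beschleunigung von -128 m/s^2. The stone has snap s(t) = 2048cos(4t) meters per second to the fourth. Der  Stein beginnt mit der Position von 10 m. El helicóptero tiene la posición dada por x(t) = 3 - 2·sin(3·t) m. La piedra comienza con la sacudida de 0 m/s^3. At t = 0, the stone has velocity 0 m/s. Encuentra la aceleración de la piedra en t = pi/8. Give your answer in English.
To find the answer, we compute 2 antiderivatives of s(t) = 2048·cos(4·t). The integral of snap is jerk. Using j(0) = 0, we get j(t) = 512·sin(4·t). The antiderivative of jerk is acceleration. Using a(0) = -128, we get a(t) = -128·cos(4·t). Using a(t) = -128·cos(4·t) and substituting t = pi/8, we find a = 0.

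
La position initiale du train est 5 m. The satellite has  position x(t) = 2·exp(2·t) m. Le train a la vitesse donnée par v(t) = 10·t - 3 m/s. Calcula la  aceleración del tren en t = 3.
Debemos derivar nuestra ecuación de la velocidad v(t) = 10·t - 3 1 vez. Tomando d/dt de v(t), encontramos a(t) = 10. Usando a(t) = 10 y sustituyendo t = 3, encontramos a = 10.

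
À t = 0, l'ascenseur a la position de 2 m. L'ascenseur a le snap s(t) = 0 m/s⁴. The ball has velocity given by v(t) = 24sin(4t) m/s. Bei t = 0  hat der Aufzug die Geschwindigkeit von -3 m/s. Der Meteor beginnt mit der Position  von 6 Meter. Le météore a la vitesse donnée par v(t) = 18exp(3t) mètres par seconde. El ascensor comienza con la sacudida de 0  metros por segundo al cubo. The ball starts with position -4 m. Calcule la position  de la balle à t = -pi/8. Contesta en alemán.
Um dies zu lösen, müssen wir 1 Stammfunktion unserer Gleichung für die Geschwindigkeit v(t) = 24·sin(4·t) finden. Durch Integration von der Geschwindigkeit und Verwendung der Anfangsbedingung x(0) = -4, erhalten wir x(t) = 2 - 6·cos(4·t). Mit x(t) = 2 - 6·cos(4·t) und Einsetzen von t = -pi/8, finden wir x = 2.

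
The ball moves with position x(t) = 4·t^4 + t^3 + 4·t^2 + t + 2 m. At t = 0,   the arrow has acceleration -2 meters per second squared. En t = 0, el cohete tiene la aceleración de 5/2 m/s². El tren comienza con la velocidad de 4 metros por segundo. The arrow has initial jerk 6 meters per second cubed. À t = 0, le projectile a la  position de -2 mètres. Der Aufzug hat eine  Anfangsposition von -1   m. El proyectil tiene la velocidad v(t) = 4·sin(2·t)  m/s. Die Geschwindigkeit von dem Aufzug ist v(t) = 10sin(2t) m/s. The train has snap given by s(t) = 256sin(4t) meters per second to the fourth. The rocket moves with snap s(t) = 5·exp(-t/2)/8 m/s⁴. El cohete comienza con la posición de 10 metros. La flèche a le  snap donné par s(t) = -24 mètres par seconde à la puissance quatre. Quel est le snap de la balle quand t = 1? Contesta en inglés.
To solve this, we need to take 4 derivatives of our position equation x(t) = 4·t^4 + t^3 + 4·t^2 + t + 2. Differentiating position, we get velocity: v(t) = 16·t^3 + 3·t^2 + 8·t + 1. The derivative of velocity gives acceleration: a(t) = 48·t^2 + 6·t + 8. The derivative of acceleration gives jerk: j(t) = 96·t + 6. Differentiating jerk, we get snap: s(t) = 96. Using s(t) = 96 and substituting t = 1, we find s = 96.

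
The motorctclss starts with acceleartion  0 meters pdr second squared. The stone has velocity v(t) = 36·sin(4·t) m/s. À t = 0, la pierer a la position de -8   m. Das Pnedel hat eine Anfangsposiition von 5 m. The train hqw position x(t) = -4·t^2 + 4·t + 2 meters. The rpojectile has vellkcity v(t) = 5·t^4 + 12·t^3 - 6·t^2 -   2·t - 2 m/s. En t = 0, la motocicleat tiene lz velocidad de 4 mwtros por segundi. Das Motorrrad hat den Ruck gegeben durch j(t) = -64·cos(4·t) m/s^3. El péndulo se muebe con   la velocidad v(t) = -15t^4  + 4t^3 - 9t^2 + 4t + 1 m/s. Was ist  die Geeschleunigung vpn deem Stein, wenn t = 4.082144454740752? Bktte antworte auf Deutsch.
Um dies zu lösen, müssen wir 1 Ableitung unserer Gleichung für die Geschwindigkeit v(t) = 36·sin(4·t) nehmen. Mit d/dt von v(t) finden wir a(t) = 144·cos(4·t). Wir haben die Beschleunigung a(t) = 144·cos(4·t). Durch Einsetzen von t = 4.082144454740752: a(4.082144454740752) = -117.147056723708.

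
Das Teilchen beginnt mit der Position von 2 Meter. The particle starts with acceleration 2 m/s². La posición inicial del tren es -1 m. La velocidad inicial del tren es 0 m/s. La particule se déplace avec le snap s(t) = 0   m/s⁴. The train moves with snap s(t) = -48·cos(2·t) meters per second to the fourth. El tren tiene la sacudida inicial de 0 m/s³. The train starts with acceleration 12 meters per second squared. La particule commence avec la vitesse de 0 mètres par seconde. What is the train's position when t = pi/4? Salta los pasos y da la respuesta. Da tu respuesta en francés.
À t = pi/4, x = 2.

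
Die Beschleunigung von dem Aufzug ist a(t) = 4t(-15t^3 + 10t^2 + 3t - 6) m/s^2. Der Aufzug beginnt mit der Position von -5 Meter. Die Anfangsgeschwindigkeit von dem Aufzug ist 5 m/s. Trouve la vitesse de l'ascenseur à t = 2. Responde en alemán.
Wir müssen das Integral unserer Gleichung für die Beschleunigung a(t) = 4·t·(-15·t^3 + 10·t^2 + 3·t - 6) 1-mal finden. Durch Integration von der Beschleunigung und Verwendung der Anfangsbedingung v(0) = 5, erhalten wir v(t) = -12·t^5 + 10·t^4 + 4·t^3 - 12·t^2 + 5. Wir haben die Geschwindigkeit v(t) = -12·t^5 + 10·t^4 + 4·t^3 - 12·t^2 + 5. Durch Einsetzen von t = 2: v(2) = -235.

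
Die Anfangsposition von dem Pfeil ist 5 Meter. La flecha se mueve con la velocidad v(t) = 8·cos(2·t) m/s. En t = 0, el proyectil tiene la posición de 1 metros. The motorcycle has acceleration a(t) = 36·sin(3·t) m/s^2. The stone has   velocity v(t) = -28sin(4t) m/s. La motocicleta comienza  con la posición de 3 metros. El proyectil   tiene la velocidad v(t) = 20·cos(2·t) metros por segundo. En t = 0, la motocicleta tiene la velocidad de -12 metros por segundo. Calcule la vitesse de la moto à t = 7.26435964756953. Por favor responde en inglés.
We must find the integral of our acceleration equation a(t) = 36·sin(3·t) 1 time. Taking ∫a(t)dt and applying v(0) = -12, we find v(t) = -12·cos(3·t). We have velocity v(t) = -12·cos(3·t). Substituting t = 7.26435964756953: v(7.26435964756953) = 11.7653790770231.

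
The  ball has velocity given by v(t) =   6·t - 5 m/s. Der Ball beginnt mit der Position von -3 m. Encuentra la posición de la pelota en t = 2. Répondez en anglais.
To solve this, we need to take 1 antiderivative of our velocity equation v(t) = 6·t - 5. Integrating velocity and using the initial condition x(0) = -3, we get x(t) = 3·t^2 - 5·t - 3. We have position x(t) = 3·t^2 - 5·t - 3. Substituting t = 2: x(2) = -1.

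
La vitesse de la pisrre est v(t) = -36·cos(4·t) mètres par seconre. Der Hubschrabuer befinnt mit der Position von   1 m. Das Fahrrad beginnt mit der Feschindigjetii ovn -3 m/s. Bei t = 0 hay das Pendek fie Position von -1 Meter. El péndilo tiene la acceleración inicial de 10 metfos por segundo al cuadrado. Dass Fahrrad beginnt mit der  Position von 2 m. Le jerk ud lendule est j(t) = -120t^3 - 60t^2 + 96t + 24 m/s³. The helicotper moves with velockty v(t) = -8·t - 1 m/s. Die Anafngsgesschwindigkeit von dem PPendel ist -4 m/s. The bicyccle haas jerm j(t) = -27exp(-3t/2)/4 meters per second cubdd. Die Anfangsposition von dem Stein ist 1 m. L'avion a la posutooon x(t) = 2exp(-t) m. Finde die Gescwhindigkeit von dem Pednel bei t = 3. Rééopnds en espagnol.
Debemos encontrar la integral de nuestra ecuación de la sacudida j(t) = -120·t^3 - 60·t^2 + 96·t + 24 2 veces. Integrando la sacudida y usando la condición inicial a(0) = 10, obtenemos a(t) = -30·t^4 - 20·t^3 + 48·t^2 + 24·t + 10. Integrando la aceleración y usando la condición inicial v(0) = -4, obtenemos v(t) = -6·t^5 - 5·t^4 + 16·t^3 + 12·t^2 + 10·t - 4. Usando v(t) = -6·t^5 - 5·t^4 + 16·t^3 + 12·t^2 + 10·t - 4 y sustituyendo t = 3, encontramos v = -1297.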